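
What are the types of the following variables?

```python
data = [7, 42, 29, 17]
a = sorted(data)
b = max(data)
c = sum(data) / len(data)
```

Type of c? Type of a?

int / int returns float; sorted() returns list

float, list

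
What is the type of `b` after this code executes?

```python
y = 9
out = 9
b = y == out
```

Equality comparison returns bool

bool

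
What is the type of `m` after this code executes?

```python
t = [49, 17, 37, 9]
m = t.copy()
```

list.copy() returns list

list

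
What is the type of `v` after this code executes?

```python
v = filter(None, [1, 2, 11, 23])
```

filter() returns a filter iterator object

filter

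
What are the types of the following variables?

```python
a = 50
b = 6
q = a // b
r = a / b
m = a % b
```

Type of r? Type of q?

int / int returns float; int // int returns int

float, int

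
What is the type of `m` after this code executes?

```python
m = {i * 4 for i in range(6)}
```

A set comprehension {expr for x in iterable} produces a set

set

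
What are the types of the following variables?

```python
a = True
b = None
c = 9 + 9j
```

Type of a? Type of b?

a is bool; b is NoneType

bool, NoneType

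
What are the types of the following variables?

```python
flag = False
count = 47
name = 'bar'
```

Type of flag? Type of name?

flag is bool; name is str

bool, str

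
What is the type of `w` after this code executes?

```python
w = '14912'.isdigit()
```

str.isdigit() returns bool

bool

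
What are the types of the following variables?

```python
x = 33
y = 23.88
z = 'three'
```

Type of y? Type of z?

y is float; z is str

float, str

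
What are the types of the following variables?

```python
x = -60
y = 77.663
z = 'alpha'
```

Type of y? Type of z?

y is float; z is str

float, str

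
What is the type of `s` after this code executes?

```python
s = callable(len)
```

callable() returns bool

bool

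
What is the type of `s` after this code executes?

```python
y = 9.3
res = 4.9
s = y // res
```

float // float returns float (floor division preserves float type)

float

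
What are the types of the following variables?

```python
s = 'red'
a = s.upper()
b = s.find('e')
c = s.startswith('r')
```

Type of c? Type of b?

str.startswith() returns bool; str.find() returns int

bool, int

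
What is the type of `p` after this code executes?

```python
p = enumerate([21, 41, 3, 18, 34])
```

enumerate() returns an enumerate iterator object

enumerate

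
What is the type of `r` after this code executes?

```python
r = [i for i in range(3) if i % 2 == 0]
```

A list comprehension [...] produces a list

list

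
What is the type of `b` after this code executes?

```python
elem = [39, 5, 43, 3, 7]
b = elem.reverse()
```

list.reverse() returns None

NoneType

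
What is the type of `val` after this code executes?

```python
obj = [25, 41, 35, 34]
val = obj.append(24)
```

list.append() returns None (mutates in place)

NoneType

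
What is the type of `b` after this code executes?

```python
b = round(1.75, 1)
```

round() with ndigits arg returns float

float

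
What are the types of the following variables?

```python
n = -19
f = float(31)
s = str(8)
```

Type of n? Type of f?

n is int; f is float

int, float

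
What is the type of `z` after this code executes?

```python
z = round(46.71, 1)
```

round() with ndigits arg returns float

float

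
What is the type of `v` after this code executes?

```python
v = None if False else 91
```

Ternary: condition is False, else branch (91) taken → int

int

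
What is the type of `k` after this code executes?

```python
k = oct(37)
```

oct() returns str representation

str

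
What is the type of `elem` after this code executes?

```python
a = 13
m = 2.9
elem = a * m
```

int * float returns float (13 * 2.9 = 37.7)

float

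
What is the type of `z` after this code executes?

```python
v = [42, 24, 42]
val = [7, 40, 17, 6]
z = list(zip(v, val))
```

list(zip(...)) returns a list of tuples

list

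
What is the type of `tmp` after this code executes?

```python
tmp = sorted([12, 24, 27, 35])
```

sorted() always returns list

list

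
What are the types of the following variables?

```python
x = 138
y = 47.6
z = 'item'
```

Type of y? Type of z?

y is float; z is str

float, str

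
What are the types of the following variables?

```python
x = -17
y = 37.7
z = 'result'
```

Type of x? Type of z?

x is int; z is str

int, str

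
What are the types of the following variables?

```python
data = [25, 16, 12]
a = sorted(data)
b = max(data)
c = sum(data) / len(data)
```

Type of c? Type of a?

int / int returns float; sorted() returns list

float, list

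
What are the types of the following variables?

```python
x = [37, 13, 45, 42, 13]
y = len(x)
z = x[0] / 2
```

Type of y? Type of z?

len() returns int; int / int returns float

int, float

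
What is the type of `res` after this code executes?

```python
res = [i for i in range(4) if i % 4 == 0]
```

A list comprehension [...] produces a list

list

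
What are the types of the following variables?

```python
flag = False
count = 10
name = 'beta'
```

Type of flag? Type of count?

flag is bool; count is int

bool, int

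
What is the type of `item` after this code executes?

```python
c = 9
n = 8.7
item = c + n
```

int + float returns float (9 + 8.7 = 17.7)

float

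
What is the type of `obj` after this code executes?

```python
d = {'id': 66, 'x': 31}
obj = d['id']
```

Accessing dict[str, int] with key 'id' returns int value 66

int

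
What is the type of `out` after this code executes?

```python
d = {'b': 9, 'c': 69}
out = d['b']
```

Accessing dict[str, int] with key 'b' returns int value 9

int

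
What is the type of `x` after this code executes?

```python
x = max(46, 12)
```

max() of ints returns int

int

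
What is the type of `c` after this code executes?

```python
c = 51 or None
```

'or' returns first truthy value (51, int)

int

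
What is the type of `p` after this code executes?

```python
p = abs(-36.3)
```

abs() of float returns float

float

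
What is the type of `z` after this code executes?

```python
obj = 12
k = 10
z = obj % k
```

int % int returns int (12 % 10 = 2)

int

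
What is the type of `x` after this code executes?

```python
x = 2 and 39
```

'and' returns the last value when all truthy (39, which is int)

int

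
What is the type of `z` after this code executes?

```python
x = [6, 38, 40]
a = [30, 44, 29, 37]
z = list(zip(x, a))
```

list(zip(...)) returns a list of tuples

list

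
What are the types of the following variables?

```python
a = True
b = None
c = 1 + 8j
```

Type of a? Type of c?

a is bool; c is complex

bool, complex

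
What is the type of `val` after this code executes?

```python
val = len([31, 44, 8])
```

len() always returns int

int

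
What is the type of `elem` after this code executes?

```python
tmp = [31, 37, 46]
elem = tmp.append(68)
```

list.append() returns None (mutates in place)

NoneType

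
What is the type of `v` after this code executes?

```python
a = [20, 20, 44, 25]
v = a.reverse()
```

list.reverse() returns None

NoneType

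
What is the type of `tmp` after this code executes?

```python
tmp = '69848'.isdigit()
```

str.isdigit() returns bool

bool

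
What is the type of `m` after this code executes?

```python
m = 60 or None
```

'or' returns first truthy value (60, int)

int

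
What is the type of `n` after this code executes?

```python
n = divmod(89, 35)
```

divmod() returns a tuple (quotient, remainder)

tuple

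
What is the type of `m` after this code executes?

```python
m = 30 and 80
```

'and' returns the last value when all truthy (80, which is int)

int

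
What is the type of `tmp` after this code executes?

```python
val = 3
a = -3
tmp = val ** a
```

int ** negative int returns float

float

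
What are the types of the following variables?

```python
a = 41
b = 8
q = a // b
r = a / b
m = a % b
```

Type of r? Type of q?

int / int returns float; int // int returns int

float, int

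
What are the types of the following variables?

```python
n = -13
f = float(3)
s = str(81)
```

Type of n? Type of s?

n is int; s is str

int, str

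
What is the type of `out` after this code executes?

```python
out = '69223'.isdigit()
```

str.isdigit() returns bool

bool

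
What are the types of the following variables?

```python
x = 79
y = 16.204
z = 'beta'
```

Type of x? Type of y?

x is int; y is float

int, float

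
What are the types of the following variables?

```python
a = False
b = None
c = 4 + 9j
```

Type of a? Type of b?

a is bool; b is NoneType

bool, NoneType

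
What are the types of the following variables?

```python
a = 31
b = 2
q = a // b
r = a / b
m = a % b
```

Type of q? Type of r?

int // int returns int; int / int returns float

int, float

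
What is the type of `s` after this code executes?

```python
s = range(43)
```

range() returns a range object

range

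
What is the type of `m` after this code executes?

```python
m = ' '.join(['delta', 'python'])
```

str.join() returns str

str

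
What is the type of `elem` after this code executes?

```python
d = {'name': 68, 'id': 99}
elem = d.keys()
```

.keys() returns a dict_keys view object

dict_keys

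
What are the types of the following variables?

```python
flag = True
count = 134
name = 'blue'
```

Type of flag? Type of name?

flag is bool; name is str

bool, str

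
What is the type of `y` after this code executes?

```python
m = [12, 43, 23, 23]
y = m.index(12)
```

list.index() returns int

int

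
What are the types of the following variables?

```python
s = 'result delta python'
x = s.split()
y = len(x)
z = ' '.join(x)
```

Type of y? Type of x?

len() returns int; str.split() returns list

int, list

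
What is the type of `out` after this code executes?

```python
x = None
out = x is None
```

'is' comparison returns bool

bool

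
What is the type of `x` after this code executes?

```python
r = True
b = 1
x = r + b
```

bool + int returns int (True is 1, so 1 + 1 = 2)

int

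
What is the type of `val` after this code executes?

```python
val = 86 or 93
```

'or' returns the first truthy value (86, which is int)

int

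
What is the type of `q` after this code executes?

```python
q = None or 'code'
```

'or' with None returns the other value ('code', str)

str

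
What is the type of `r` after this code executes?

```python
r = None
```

None has type NoneType

NoneType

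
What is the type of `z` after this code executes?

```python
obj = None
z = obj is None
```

'is' comparison returns bool

bool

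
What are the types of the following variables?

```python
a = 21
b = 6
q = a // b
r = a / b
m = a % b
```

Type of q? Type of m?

int // int returns int; int % int returns int

int, int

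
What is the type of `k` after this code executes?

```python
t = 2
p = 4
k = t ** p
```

int ** positive int returns int (2 ** 4 = 16)

int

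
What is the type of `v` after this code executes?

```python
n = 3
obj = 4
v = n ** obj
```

int ** positive int returns int (3 ** 4 = 81)

int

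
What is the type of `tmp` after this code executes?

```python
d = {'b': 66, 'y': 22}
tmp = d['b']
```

Accessing dict[str, int] with key 'b' returns int value 66

int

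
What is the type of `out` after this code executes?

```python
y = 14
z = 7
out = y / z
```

int / int always returns float in Python 3 (14 / 7 = 2)

float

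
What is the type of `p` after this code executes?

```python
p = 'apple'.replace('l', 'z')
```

str.replace() returns str

str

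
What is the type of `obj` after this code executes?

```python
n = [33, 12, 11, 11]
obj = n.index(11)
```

list.index() returns int

int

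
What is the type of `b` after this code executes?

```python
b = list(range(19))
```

list(range(...)) returns list

list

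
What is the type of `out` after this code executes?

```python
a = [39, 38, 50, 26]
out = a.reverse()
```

list.reverse() returns None

NoneType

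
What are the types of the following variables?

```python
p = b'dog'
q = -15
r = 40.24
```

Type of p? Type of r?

p is bytes; r is float

bytes, float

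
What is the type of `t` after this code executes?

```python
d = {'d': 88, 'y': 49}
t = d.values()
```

.values() returns a dict_values view object

dict_values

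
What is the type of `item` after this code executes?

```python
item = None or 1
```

'or' with None returns the other value (1, int)

int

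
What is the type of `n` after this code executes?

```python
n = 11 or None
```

'or' returns first truthy value (11, int)

int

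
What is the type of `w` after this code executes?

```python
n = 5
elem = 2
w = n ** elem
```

int ** positive int returns int (5 ** 2 = 25)

int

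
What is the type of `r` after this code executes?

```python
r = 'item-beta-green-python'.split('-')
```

str.split() returns list

list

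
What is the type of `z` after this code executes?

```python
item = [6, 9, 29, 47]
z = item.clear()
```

list.clear() returns None

NoneType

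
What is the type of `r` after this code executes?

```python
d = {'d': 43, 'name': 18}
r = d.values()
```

.values() returns a dict_values view object

dict_values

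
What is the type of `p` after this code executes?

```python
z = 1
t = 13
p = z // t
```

int // int returns int (1 // 13 = 0)

int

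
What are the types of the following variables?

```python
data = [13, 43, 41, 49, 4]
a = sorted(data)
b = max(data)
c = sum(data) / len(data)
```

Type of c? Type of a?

int / int returns float; sorted() returns list

float, list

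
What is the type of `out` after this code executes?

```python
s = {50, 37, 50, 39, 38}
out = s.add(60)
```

set.add() returns None (mutates in place)

NoneType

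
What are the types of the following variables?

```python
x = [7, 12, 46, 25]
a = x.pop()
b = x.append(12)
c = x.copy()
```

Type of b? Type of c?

list.append() returns None; list.copy() returns list

NoneType, list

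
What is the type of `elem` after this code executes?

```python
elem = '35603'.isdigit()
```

str.isdigit() returns bool

bool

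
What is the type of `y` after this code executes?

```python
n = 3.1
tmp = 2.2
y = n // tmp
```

float // float returns float (floor division preserves float type)

float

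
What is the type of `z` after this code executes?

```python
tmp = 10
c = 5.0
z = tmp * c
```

int * float returns float (10 * 5.0 = 50.0)

float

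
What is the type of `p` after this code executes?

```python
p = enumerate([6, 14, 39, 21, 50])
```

enumerate() returns an enumerate iterator object

enumerate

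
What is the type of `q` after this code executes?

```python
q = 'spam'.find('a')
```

str.find() returns int (index, or -1)

int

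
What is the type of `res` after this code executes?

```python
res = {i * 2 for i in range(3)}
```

A set comprehension {expr for x in iterable} produces a set

set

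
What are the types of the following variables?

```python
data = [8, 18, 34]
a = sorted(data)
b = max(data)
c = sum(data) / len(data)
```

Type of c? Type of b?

int / int returns float; max of ints returns int

float, int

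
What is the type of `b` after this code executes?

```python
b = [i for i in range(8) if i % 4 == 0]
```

A list comprehension [...] produces a list

list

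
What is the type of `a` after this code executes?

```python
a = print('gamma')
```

print() returns None

NoneType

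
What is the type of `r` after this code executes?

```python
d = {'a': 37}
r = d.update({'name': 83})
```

dict.update() returns None

NoneType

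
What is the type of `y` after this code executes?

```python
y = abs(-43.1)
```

abs() of float returns float

float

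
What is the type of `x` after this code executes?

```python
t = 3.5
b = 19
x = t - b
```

float - int returns float (3.5 - 19 = -15.5)

float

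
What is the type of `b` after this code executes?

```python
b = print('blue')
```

print() returns None

NoneType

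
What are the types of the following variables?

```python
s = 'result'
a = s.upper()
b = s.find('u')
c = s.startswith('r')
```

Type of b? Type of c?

str.find() returns int; str.startswith() returns bool

int, bool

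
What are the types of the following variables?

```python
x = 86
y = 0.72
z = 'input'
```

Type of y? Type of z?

y is float; z is str

float, str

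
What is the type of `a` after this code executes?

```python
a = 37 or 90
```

'or' returns the first truthy value (37, which is int)

int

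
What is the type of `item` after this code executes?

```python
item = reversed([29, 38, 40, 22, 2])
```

reversed() on a list returns a list_reverseiterator

list_reverseiterator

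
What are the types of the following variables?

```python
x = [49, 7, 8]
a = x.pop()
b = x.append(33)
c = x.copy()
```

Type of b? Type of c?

list.append() returns None; list.copy() returns list

NoneType, list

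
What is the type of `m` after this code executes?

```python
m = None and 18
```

'and' returns first falsy value (None)

NoneType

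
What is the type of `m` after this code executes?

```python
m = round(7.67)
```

round() with no ndigits arg returns int

int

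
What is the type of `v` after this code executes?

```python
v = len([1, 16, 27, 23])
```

len() always returns int

int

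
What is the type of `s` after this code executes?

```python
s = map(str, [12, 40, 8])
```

map() returns a map iterator object

map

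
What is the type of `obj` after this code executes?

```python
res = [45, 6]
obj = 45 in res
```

'in' operator returns bool

bool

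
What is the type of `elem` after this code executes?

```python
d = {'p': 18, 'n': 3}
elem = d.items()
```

dict.items() returns a dict_items view

dict_items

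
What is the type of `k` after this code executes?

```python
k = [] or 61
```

'or' returns first truthy value (61, which is int)

int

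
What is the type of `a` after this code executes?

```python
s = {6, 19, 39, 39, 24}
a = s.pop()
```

Popping from a set of ints returns int

int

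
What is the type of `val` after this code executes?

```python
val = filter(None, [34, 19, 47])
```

filter() returns a filter iterator object

filter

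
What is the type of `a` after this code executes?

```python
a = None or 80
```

'or' with None returns the other value (80, int)

int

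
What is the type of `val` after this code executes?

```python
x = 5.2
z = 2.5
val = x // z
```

float // float returns float (floor division preserves float type)

float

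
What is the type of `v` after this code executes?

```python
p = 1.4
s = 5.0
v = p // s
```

float // float returns float (floor division preserves float type)

float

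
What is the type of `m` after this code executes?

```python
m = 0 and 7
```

'and' returns the first falsy value (0, which is int)

int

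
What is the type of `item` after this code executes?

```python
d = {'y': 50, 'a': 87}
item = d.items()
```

dict.items() returns a dict_items view

dict_items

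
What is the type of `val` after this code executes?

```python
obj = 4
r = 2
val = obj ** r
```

int ** positive int returns int (4 ** 2 = 16)

int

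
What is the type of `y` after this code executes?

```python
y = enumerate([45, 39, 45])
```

enumerate() returns an enumerate iterator object

enumerate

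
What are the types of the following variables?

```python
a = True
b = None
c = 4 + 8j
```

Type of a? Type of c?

a is bool; c is complex

bool, complex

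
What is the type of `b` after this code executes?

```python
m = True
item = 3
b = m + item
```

bool + int returns int (True is 1, so 1 + 3 = 4)

int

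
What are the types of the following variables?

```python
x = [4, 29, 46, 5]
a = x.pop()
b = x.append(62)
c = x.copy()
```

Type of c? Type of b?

list.copy() returns list; list.append() returns None

list, NoneType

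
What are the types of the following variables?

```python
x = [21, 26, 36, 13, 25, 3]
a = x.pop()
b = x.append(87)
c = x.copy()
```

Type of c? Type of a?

list.copy() returns list; list.pop() returns the element (int)

list, int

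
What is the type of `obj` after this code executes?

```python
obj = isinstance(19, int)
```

isinstance() returns bool

bool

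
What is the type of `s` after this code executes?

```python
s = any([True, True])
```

any() returns bool

bool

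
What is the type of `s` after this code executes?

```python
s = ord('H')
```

ord() returns int (Unicode code point)

int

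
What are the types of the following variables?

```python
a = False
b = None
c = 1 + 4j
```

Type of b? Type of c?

b is NoneType; c is complex

NoneType, complex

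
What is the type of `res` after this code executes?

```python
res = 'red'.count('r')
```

str.count() returns int

int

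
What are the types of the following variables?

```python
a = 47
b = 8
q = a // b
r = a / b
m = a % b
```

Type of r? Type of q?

int / int returns float; int // int returns int

float, int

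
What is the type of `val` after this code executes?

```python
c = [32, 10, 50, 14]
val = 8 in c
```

'in' operator returns bool

bool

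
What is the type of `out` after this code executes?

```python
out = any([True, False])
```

any() returns bool

bool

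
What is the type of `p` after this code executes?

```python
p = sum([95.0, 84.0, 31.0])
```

sum() of floats returns float

float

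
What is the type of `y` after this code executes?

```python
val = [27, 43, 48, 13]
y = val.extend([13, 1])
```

list.extend() returns None

NoneType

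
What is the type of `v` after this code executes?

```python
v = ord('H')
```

ord() returns int (Unicode code point)

int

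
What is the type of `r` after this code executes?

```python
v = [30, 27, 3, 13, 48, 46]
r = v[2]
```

Indexing a list of ints returns int (v[2] = 3)

int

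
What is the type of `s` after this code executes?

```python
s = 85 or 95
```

'or' returns the first truthy value (85, which is int)

int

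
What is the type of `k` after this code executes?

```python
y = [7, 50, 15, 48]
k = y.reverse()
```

list.reverse() returns None

NoneType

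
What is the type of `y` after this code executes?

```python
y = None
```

None has type NoneType

NoneType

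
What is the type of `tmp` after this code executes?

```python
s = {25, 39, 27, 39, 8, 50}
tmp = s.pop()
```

Popping from a set of ints returns int

int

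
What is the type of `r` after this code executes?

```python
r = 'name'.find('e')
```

str.find() returns int (index, or -1)

int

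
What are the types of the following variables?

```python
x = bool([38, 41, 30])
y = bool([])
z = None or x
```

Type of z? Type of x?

None or <bool> returns the bool; bool() returns bool

bool, bool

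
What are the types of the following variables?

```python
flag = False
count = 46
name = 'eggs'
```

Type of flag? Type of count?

flag is bool; count is int

bool, int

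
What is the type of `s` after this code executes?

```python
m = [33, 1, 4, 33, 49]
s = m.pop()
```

list.pop() returns the popped element (int here)

int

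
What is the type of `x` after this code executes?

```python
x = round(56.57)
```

round() with no ndigits arg returns int

int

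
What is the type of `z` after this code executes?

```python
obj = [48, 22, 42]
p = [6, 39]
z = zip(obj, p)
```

zip() returns a zip iterator object

zip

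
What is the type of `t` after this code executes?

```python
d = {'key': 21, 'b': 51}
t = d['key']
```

Accessing dict[str, int] with key 'key' returns int value 21

int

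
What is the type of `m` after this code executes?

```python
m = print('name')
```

print() returns None

NoneType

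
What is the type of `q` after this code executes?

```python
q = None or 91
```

'or' with None returns the other value (91, int)

int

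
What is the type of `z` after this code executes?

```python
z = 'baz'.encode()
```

str.encode() returns bytes

bytes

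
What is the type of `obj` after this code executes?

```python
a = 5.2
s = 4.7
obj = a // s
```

float // float returns float (floor division preserves float type)

float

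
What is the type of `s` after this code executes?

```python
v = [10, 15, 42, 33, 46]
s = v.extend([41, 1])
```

list.extend() returns None

NoneType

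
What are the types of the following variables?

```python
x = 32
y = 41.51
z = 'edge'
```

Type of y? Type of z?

y is float; z is str

float, str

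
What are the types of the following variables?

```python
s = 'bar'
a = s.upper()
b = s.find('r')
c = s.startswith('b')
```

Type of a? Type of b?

str.upper() returns str; str.find() returns int

str, int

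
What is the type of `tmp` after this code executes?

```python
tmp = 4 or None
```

'or' returns first truthy value (4, int)

int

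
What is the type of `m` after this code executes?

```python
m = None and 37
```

'and' returns first falsy value (None)

NoneType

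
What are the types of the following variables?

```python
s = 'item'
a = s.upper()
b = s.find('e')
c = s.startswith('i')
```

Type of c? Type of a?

str.startswith() returns bool; str.upper() returns str

bool, str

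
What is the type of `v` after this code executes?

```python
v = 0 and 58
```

'and' returns the first falsy value (0, which is int)

int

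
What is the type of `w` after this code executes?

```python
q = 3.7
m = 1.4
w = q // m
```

float // float returns float (floor division preserves float type)

float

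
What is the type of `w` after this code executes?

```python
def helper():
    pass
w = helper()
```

A function with no return statement returns None

NoneType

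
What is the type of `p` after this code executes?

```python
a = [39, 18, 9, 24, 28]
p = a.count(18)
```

list.count() returns int

int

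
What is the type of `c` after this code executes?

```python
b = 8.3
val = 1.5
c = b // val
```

float // float returns float (floor division preserves float type)

float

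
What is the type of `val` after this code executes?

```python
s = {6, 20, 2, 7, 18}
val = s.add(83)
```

set.add() returns None (mutates in place)

NoneType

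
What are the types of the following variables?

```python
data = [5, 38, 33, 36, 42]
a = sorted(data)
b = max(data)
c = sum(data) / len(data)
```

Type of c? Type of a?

int / int returns float; sorted() returns list

float, list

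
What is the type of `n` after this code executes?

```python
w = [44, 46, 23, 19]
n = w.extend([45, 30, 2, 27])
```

list.extend() returns None

NoneType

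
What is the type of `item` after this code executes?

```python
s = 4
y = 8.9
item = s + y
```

int + float returns float (4 + 8.9 = 12.9)

float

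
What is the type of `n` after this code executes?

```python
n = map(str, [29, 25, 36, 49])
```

map() returns a map iterator object

map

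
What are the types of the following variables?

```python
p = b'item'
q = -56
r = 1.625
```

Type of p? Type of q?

p is bytes; q is int

bytes, int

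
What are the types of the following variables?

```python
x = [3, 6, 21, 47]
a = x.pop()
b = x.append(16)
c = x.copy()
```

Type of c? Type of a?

list.copy() returns list; list.pop() returns the element (int)

list, int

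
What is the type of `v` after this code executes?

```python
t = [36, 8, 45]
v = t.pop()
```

list.pop() returns the popped element (int here)

int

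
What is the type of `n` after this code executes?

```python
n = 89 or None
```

'or' returns first truthy value (89, int)

int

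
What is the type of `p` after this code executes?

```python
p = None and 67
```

'and' returns first falsy value (None)

NoneType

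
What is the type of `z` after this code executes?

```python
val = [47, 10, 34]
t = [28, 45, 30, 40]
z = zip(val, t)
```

zip() returns a zip iterator object

zip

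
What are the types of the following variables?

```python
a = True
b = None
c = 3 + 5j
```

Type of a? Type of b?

a is bool; b is NoneType

bool, NoneType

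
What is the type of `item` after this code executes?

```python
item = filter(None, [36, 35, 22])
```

filter() returns a filter iterator object

filter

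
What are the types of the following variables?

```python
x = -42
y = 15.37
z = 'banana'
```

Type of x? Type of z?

x is int; z is str

int, str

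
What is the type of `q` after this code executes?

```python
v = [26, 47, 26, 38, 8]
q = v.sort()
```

list.sort() returns None (sorts in place)

NoneType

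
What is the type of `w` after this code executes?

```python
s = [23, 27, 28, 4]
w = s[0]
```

Indexing a list of ints returns int (s[0] = 23)

int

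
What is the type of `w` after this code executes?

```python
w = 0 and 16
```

'and' returns the first falsy value (0, which is int)

int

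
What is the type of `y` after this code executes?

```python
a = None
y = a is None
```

'is' comparison returns bool

bool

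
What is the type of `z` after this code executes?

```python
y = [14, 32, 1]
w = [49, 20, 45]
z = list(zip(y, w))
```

list(zip(...)) returns a list of tuples

list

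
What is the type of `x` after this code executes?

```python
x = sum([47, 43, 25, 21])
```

sum() of ints returns int

int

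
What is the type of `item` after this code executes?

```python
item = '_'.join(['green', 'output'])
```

str.join() returns str

str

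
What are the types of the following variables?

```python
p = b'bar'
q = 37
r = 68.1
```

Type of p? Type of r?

p is bytes; r is float

bytes, float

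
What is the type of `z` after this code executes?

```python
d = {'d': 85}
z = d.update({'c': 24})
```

dict.update() returns None

NoneType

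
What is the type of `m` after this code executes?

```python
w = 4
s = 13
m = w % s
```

int % int returns int (4 % 13 = 4)

int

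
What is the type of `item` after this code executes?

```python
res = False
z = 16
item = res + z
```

bool + int returns int (False is 0, so 0 + 16 = 16)

int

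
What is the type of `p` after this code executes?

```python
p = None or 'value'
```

'or' with None returns the other value ('value', str)

str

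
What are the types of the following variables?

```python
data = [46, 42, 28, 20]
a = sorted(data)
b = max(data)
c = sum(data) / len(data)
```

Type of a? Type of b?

sorted() returns list; max of ints returns int

list, int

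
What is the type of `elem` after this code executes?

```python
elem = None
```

None has type NoneType

NoneType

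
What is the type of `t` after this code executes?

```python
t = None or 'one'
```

'or' with None returns the other value ('one', str)

str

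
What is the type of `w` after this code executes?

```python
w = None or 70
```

'or' with None returns the other value (70, int)

int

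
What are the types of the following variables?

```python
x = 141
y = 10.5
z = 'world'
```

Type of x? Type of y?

x is int; y is float

int, float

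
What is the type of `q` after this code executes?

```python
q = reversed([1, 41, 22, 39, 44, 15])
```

reversed() on a list returns a list_reverseiterator

list_reverseiterator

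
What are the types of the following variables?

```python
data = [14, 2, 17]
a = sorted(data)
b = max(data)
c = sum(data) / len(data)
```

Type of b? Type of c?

max of ints returns int; int / int returns float

int, float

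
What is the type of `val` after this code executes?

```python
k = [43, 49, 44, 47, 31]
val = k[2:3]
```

Slicing a list always returns a list

list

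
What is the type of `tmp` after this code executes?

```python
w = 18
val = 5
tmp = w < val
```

Comparison operators return bool

bool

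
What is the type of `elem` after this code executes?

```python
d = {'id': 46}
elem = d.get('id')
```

dict.get() returns the value (int) when key is found

int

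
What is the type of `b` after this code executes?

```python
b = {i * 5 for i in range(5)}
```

A set comprehension {expr for x in iterable} produces a set

set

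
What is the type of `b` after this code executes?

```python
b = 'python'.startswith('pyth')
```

str.startswith() returns bool

bool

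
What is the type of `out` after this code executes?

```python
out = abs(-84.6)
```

abs() of float returns float

float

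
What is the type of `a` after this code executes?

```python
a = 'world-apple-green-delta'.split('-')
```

str.split() returns list

list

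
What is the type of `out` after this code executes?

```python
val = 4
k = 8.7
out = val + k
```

int + float returns float (4 + 8.7 = 12.7)

float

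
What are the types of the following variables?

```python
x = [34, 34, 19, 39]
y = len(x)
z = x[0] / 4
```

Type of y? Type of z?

len() returns int; int / int returns float

int, float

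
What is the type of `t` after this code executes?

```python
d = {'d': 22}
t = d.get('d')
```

dict.get() returns the value (int) when key is found

int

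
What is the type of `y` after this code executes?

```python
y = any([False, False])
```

any() returns bool

bool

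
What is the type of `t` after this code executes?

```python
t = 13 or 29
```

'or' returns the first truthy value (13, which is int)

int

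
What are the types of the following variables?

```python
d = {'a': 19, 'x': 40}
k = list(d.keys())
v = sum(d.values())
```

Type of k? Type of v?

list(...) returns list; sum of int values returns int

list, int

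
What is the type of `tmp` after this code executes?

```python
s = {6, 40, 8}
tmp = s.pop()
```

Popping from a set of ints returns int

int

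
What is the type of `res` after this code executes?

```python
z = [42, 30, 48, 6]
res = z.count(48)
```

list.count() returns int

int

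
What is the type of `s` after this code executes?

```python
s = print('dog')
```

print() returns None

NoneType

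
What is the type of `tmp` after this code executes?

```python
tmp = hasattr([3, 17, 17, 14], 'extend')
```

hasattr() returns bool

bool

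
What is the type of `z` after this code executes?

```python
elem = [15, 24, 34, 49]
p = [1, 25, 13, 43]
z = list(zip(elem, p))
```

list(zip(...)) returns a list of tuples

list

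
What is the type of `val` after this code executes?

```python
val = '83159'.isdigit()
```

str.isdigit() returns bool

bool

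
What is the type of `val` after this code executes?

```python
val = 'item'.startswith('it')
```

str.startswith() returns bool

bool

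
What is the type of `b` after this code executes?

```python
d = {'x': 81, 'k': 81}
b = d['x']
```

Accessing dict[str, int] with key 'x' returns int value 81

int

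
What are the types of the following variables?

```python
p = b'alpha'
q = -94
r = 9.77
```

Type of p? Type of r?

p is bytes; r is float

bytes, float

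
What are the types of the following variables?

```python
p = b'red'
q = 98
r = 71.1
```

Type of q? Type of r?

q is int; r is float

int, float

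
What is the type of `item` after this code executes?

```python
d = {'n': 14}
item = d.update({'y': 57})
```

dict.update() returns None

NoneType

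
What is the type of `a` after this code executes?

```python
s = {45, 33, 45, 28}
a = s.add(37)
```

set.add() returns None (mutates in place)

NoneType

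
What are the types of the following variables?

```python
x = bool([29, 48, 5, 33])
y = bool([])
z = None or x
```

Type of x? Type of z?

bool() returns bool; None or <bool> returns the bool

bool, bool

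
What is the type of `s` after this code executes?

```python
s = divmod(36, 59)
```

divmod() returns a tuple (quotient, remainder)

tuple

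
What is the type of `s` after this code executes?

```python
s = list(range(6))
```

list(range(...)) returns list

list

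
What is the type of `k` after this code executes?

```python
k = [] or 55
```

'or' returns first truthy value (55, which is int)

int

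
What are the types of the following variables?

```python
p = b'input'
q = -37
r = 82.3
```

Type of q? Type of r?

q is int; r is float

int, float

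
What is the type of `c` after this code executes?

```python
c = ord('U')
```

ord() returns int (Unicode code point)

int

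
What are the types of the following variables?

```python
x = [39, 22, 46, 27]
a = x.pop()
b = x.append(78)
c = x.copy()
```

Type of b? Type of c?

list.append() returns None; list.copy() returns list

NoneType, list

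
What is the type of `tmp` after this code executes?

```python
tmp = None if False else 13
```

Ternary: condition is False, else branch (13) taken → int

int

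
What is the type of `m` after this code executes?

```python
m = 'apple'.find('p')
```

str.find() returns int (index, or -1)

int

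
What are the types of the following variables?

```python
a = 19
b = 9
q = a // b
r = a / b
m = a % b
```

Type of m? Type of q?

int % int returns int; int // int returns int

int, int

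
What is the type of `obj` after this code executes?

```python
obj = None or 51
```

'or' with None returns the other value (51, int)

int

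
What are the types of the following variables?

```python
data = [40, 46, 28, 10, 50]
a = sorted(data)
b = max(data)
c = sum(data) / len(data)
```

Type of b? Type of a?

max of ints returns int; sorted() returns list

int, list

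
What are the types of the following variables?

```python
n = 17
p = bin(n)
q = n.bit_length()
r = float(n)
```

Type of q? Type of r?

int.bit_length() returns int; float() returns float

int, float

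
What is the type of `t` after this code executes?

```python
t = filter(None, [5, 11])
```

filter() returns a filter iterator object

filter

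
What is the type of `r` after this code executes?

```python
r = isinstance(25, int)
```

isinstance() returns bool

bool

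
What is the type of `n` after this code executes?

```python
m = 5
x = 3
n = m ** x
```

int ** positive int returns int (5 ** 3 = 125)

int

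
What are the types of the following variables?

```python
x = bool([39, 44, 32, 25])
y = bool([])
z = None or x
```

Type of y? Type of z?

bool() returns bool; None or <bool> returns the bool

bool, bool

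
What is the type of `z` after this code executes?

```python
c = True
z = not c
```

'not' always returns bool

bool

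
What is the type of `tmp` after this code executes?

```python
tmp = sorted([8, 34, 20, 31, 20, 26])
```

sorted() always returns list

list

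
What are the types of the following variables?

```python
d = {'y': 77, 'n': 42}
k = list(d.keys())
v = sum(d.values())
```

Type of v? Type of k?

sum of int values returns int; list(...) returns list

int, list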